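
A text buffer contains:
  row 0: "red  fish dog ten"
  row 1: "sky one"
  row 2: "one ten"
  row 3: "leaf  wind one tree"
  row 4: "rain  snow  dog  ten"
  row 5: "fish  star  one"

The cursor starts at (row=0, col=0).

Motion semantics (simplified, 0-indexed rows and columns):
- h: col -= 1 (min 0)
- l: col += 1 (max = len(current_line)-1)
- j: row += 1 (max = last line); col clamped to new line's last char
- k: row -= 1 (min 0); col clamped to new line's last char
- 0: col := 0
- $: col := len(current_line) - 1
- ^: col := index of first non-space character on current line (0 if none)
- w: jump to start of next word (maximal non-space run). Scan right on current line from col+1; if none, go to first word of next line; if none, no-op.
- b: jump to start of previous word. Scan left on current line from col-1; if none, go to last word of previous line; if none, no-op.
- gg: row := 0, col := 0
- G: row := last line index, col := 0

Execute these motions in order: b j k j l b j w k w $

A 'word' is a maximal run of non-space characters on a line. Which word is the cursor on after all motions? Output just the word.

After 1 (b): row=0 col=0 char='r'
After 2 (j): row=1 col=0 char='s'
After 3 (k): row=0 col=0 char='r'
After 4 (j): row=1 col=0 char='s'
After 5 (l): row=1 col=1 char='k'
After 6 (b): row=1 col=0 char='s'
After 7 (j): row=2 col=0 char='o'
After 8 (w): row=2 col=4 char='t'
After 9 (k): row=1 col=4 char='o'
After 10 (w): row=2 col=0 char='o'
After 11 ($): row=2 col=6 char='n'

Answer: ten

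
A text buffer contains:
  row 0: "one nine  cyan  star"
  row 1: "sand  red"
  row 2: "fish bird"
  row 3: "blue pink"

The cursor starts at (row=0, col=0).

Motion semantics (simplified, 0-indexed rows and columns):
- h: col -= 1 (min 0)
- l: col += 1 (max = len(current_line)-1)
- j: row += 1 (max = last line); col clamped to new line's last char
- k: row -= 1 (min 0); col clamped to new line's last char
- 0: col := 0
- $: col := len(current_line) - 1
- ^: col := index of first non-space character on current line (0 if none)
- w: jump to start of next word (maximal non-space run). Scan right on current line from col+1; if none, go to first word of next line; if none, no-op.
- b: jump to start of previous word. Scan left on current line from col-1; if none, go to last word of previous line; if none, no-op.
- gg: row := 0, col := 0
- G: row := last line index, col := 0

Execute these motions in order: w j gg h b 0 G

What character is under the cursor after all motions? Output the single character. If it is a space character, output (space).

After 1 (w): row=0 col=4 char='n'
After 2 (j): row=1 col=4 char='_'
After 3 (gg): row=0 col=0 char='o'
After 4 (h): row=0 col=0 char='o'
After 5 (b): row=0 col=0 char='o'
After 6 (0): row=0 col=0 char='o'
After 7 (G): row=3 col=0 char='b'

Answer: b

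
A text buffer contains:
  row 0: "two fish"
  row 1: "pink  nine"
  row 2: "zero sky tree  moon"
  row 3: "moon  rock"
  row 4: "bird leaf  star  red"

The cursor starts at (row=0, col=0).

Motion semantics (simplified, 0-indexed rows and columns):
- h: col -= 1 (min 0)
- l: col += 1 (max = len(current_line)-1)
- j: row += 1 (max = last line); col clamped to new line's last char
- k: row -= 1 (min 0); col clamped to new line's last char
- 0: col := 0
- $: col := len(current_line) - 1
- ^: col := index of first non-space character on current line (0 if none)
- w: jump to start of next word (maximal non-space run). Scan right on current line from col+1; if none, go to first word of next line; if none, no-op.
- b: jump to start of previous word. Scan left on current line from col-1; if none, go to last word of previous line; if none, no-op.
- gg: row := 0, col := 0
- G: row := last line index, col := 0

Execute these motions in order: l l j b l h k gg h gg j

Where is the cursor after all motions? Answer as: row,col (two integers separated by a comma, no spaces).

Answer: 1,0

Derivation:
After 1 (l): row=0 col=1 char='w'
After 2 (l): row=0 col=2 char='o'
After 3 (j): row=1 col=2 char='n'
After 4 (b): row=1 col=0 char='p'
After 5 (l): row=1 col=1 char='i'
After 6 (h): row=1 col=0 char='p'
After 7 (k): row=0 col=0 char='t'
After 8 (gg): row=0 col=0 char='t'
After 9 (h): row=0 col=0 char='t'
After 10 (gg): row=0 col=0 char='t'
After 11 (j): row=1 col=0 char='p'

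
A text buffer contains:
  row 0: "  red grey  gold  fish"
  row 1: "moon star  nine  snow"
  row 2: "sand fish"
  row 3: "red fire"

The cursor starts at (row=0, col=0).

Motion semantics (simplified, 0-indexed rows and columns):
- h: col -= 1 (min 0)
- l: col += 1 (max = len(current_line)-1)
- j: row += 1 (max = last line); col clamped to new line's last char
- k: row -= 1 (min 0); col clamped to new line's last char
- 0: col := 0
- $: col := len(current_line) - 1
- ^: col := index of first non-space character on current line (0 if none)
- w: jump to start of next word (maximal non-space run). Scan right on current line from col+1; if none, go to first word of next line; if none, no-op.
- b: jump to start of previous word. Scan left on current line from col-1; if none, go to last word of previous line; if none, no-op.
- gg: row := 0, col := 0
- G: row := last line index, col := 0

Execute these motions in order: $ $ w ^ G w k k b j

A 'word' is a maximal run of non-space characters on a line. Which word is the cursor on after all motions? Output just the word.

After 1 ($): row=0 col=21 char='h'
After 2 ($): row=0 col=21 char='h'
After 3 (w): row=1 col=0 char='m'
After 4 (^): row=1 col=0 char='m'
After 5 (G): row=3 col=0 char='r'
After 6 (w): row=3 col=4 char='f'
After 7 (k): row=2 col=4 char='_'
After 8 (k): row=1 col=4 char='_'
After 9 (b): row=1 col=0 char='m'
After 10 (j): row=2 col=0 char='s'

Answer: sand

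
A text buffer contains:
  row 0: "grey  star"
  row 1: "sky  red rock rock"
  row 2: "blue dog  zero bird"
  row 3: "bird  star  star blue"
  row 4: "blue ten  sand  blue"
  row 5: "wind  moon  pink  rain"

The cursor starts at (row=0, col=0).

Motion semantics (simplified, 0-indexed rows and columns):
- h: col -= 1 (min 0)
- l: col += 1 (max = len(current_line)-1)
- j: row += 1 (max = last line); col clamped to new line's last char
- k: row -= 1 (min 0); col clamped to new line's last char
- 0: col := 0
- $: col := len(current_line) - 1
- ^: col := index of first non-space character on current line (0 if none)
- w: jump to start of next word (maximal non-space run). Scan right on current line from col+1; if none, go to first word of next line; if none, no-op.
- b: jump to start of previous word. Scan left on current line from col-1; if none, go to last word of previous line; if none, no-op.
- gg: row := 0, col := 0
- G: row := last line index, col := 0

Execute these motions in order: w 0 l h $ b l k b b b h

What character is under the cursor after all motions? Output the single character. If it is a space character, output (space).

After 1 (w): row=0 col=6 char='s'
After 2 (0): row=0 col=0 char='g'
After 3 (l): row=0 col=1 char='r'
After 4 (h): row=0 col=0 char='g'
After 5 ($): row=0 col=9 char='r'
After 6 (b): row=0 col=6 char='s'
After 7 (l): row=0 col=7 char='t'
After 8 (k): row=0 col=7 char='t'
After 9 (b): row=0 col=6 char='s'
After 10 (b): row=0 col=0 char='g'
After 11 (b): row=0 col=0 char='g'
After 12 (h): row=0 col=0 char='g'

Answer: g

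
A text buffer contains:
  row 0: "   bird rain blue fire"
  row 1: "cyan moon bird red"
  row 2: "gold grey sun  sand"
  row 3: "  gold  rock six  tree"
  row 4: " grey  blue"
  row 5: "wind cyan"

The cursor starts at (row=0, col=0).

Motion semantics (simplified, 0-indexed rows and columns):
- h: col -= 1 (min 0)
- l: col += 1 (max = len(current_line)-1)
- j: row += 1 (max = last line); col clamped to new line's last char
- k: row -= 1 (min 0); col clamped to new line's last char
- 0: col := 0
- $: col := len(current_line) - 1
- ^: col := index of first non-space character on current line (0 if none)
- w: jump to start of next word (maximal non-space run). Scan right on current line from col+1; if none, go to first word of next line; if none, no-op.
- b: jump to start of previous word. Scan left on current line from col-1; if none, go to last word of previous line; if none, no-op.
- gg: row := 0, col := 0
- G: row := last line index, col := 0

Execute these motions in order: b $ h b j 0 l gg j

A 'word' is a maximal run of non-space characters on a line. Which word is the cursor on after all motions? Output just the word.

After 1 (b): row=0 col=0 char='_'
After 2 ($): row=0 col=21 char='e'
After 3 (h): row=0 col=20 char='r'
After 4 (b): row=0 col=18 char='f'
After 5 (j): row=1 col=17 char='d'
After 6 (0): row=1 col=0 char='c'
After 7 (l): row=1 col=1 char='y'
After 8 (gg): row=0 col=0 char='_'
After 9 (j): row=1 col=0 char='c'

Answer: cyan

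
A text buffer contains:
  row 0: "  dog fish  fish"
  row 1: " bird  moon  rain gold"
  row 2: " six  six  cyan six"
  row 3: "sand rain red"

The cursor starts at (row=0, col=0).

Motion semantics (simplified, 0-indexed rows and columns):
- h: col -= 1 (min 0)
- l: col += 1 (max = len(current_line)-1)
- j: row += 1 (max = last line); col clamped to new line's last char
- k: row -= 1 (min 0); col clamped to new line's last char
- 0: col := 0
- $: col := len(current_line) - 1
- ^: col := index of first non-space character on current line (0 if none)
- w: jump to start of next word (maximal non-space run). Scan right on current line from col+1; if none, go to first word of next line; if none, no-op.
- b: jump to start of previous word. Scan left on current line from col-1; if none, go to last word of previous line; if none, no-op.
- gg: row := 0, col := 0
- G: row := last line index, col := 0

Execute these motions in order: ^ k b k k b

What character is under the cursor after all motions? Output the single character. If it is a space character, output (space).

Answer: d

Derivation:
After 1 (^): row=0 col=2 char='d'
After 2 (k): row=0 col=2 char='d'
After 3 (b): row=0 col=2 char='d'
After 4 (k): row=0 col=2 char='d'
After 5 (k): row=0 col=2 char='d'
After 6 (b): row=0 col=2 char='d'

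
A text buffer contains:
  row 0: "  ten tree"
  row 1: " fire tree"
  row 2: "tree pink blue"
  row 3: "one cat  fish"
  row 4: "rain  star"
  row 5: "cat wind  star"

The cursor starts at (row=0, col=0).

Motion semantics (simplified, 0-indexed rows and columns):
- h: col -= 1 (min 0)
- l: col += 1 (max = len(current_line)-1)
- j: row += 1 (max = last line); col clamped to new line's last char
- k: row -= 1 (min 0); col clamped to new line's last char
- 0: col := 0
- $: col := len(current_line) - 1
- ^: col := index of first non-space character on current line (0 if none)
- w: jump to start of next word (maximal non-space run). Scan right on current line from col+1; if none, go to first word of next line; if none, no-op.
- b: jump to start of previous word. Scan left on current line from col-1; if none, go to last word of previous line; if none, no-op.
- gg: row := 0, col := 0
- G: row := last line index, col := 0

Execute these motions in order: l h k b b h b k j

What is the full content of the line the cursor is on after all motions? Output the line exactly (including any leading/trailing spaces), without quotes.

Answer:  fire tree

Derivation:
After 1 (l): row=0 col=1 char='_'
After 2 (h): row=0 col=0 char='_'
After 3 (k): row=0 col=0 char='_'
After 4 (b): row=0 col=0 char='_'
After 5 (b): row=0 col=0 char='_'
After 6 (h): row=0 col=0 char='_'
After 7 (b): row=0 col=0 char='_'
After 8 (k): row=0 col=0 char='_'
After 9 (j): row=1 col=0 char='_'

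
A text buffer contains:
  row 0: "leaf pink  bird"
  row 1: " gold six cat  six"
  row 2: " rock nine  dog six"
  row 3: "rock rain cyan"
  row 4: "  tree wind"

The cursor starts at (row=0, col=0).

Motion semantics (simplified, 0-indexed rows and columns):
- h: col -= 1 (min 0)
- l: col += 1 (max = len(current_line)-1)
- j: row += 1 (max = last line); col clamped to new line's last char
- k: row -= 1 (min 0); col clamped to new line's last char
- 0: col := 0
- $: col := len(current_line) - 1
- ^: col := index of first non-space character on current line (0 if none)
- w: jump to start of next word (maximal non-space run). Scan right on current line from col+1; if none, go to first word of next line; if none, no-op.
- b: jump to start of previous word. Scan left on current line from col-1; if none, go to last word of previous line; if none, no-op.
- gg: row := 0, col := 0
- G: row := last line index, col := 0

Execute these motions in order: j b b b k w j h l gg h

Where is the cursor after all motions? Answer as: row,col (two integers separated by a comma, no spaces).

After 1 (j): row=1 col=0 char='_'
After 2 (b): row=0 col=11 char='b'
After 3 (b): row=0 col=5 char='p'
After 4 (b): row=0 col=0 char='l'
After 5 (k): row=0 col=0 char='l'
After 6 (w): row=0 col=5 char='p'
After 7 (j): row=1 col=5 char='_'
After 8 (h): row=1 col=4 char='d'
After 9 (l): row=1 col=5 char='_'
After 10 (gg): row=0 col=0 char='l'
After 11 (h): row=0 col=0 char='l'

Answer: 0,0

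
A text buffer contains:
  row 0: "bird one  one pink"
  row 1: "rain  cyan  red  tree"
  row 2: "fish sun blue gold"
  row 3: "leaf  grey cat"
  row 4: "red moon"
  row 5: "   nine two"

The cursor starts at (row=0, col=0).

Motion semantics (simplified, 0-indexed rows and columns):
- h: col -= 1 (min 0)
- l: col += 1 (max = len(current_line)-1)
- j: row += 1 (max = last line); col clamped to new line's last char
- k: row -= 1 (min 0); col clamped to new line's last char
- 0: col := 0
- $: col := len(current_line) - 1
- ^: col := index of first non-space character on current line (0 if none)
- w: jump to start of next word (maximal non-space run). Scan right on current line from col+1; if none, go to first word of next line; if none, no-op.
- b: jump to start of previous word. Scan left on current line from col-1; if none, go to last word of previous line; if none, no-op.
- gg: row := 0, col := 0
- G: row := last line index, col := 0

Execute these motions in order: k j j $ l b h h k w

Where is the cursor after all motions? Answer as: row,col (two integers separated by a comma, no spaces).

Answer: 1,17

Derivation:
After 1 (k): row=0 col=0 char='b'
After 2 (j): row=1 col=0 char='r'
After 3 (j): row=2 col=0 char='f'
After 4 ($): row=2 col=17 char='d'
After 5 (l): row=2 col=17 char='d'
After 6 (b): row=2 col=14 char='g'
After 7 (h): row=2 col=13 char='_'
After 8 (h): row=2 col=12 char='e'
After 9 (k): row=1 col=12 char='r'
After 10 (w): row=1 col=17 char='t'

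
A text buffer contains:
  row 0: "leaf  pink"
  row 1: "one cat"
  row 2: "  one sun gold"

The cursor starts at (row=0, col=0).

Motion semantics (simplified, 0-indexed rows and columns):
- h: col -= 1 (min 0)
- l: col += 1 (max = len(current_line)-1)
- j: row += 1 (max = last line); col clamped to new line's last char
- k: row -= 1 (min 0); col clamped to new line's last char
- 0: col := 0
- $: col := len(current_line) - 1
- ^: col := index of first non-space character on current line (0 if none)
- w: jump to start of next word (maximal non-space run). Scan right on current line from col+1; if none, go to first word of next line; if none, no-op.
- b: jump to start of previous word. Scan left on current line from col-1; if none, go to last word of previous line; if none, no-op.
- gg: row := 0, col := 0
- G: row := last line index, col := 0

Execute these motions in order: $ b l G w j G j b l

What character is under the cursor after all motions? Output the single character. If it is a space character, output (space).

After 1 ($): row=0 col=9 char='k'
After 2 (b): row=0 col=6 char='p'
After 3 (l): row=0 col=7 char='i'
After 4 (G): row=2 col=0 char='_'
After 5 (w): row=2 col=2 char='o'
After 6 (j): row=2 col=2 char='o'
After 7 (G): row=2 col=0 char='_'
After 8 (j): row=2 col=0 char='_'
After 9 (b): row=1 col=4 char='c'
After 10 (l): row=1 col=5 char='a'

Answer: a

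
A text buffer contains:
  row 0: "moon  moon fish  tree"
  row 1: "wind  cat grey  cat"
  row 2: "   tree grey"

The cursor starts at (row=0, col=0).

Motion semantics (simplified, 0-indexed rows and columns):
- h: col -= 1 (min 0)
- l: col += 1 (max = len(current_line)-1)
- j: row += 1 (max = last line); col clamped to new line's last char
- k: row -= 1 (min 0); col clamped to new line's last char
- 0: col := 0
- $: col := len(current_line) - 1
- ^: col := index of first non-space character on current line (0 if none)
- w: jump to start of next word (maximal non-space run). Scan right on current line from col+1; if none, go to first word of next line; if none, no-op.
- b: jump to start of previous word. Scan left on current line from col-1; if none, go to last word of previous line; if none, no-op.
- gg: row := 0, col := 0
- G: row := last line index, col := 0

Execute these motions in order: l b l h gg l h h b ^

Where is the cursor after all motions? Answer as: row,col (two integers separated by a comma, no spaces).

Answer: 0,0

Derivation:
After 1 (l): row=0 col=1 char='o'
After 2 (b): row=0 col=0 char='m'
After 3 (l): row=0 col=1 char='o'
After 4 (h): row=0 col=0 char='m'
After 5 (gg): row=0 col=0 char='m'
After 6 (l): row=0 col=1 char='o'
After 7 (h): row=0 col=0 char='m'
After 8 (h): row=0 col=0 char='m'
After 9 (b): row=0 col=0 char='m'
After 10 (^): row=0 col=0 char='m'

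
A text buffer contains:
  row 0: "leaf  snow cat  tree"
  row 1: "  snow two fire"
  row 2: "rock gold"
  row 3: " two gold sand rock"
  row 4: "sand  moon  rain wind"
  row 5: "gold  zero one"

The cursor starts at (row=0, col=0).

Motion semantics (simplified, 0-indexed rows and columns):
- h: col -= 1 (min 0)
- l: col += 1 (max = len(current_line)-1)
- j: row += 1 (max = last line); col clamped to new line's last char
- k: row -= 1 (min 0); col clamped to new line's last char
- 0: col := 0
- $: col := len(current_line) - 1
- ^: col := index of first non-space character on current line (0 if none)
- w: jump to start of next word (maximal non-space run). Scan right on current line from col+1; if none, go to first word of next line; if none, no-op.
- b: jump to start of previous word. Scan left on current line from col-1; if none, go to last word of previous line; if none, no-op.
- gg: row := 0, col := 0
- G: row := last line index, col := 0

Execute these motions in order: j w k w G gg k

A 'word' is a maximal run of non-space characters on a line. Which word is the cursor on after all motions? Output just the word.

After 1 (j): row=1 col=0 char='_'
After 2 (w): row=1 col=2 char='s'
After 3 (k): row=0 col=2 char='a'
After 4 (w): row=0 col=6 char='s'
After 5 (G): row=5 col=0 char='g'
After 6 (gg): row=0 col=0 char='l'
After 7 (k): row=0 col=0 char='l'

Answer: leaf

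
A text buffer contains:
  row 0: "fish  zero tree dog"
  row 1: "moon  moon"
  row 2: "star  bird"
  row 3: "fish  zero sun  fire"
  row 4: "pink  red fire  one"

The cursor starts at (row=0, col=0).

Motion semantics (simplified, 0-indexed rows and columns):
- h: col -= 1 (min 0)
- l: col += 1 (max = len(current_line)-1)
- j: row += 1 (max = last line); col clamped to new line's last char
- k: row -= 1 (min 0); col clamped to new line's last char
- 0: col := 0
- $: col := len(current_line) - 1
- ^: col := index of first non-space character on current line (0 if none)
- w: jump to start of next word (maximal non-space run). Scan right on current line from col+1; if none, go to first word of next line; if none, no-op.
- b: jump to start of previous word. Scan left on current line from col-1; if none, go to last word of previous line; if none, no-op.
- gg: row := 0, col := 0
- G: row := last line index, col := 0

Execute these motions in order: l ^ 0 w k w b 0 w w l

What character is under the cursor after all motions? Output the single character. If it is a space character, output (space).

Answer: r

Derivation:
After 1 (l): row=0 col=1 char='i'
After 2 (^): row=0 col=0 char='f'
After 3 (0): row=0 col=0 char='f'
After 4 (w): row=0 col=6 char='z'
After 5 (k): row=0 col=6 char='z'
After 6 (w): row=0 col=11 char='t'
After 7 (b): row=0 col=6 char='z'
After 8 (0): row=0 col=0 char='f'
After 9 (w): row=0 col=6 char='z'
After 10 (w): row=0 col=11 char='t'
After 11 (l): row=0 col=12 char='r'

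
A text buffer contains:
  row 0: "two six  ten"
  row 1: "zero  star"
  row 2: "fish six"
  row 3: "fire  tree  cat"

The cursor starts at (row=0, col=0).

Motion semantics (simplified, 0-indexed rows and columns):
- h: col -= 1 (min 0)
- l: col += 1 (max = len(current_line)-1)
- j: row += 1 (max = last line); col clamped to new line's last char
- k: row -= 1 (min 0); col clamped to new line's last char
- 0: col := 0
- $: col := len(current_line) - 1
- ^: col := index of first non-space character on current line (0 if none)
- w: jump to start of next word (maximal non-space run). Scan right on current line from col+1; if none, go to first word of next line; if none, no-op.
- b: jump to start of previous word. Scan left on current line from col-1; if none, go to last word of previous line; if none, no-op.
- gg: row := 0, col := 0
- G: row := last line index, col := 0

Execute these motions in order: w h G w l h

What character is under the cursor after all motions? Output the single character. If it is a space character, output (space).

After 1 (w): row=0 col=4 char='s'
After 2 (h): row=0 col=3 char='_'
After 3 (G): row=3 col=0 char='f'
After 4 (w): row=3 col=6 char='t'
After 5 (l): row=3 col=7 char='r'
After 6 (h): row=3 col=6 char='t'

Answer: t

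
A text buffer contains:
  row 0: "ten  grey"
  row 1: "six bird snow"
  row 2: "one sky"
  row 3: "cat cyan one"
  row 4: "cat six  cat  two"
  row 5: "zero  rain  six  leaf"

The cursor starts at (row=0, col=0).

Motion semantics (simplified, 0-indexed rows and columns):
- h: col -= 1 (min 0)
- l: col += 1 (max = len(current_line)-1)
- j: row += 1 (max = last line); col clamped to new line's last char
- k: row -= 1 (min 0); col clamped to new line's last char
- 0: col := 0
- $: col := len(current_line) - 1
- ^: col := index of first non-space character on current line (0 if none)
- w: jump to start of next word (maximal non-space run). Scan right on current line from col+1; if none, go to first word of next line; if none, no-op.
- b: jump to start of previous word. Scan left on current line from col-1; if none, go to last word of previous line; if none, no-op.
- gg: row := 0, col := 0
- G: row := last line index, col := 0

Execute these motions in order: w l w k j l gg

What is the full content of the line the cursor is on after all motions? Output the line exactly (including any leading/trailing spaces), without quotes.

Answer: ten  grey

Derivation:
After 1 (w): row=0 col=5 char='g'
After 2 (l): row=0 col=6 char='r'
After 3 (w): row=1 col=0 char='s'
After 4 (k): row=0 col=0 char='t'
After 5 (j): row=1 col=0 char='s'
After 6 (l): row=1 col=1 char='i'
After 7 (gg): row=0 col=0 char='t'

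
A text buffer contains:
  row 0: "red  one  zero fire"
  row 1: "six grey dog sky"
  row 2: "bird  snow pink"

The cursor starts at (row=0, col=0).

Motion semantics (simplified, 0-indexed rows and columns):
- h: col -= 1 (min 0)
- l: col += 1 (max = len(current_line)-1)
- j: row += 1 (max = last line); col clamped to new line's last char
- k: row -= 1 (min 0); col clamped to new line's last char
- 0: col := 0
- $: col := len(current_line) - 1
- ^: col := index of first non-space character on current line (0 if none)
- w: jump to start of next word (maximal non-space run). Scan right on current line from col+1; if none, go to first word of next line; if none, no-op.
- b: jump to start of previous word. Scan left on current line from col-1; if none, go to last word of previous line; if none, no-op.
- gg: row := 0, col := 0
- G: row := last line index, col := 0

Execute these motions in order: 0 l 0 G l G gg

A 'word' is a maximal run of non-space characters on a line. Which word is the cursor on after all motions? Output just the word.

Answer: red

Derivation:
After 1 (0): row=0 col=0 char='r'
After 2 (l): row=0 col=1 char='e'
After 3 (0): row=0 col=0 char='r'
After 4 (G): row=2 col=0 char='b'
After 5 (l): row=2 col=1 char='i'
After 6 (G): row=2 col=0 char='b'
After 7 (gg): row=0 col=0 char='r'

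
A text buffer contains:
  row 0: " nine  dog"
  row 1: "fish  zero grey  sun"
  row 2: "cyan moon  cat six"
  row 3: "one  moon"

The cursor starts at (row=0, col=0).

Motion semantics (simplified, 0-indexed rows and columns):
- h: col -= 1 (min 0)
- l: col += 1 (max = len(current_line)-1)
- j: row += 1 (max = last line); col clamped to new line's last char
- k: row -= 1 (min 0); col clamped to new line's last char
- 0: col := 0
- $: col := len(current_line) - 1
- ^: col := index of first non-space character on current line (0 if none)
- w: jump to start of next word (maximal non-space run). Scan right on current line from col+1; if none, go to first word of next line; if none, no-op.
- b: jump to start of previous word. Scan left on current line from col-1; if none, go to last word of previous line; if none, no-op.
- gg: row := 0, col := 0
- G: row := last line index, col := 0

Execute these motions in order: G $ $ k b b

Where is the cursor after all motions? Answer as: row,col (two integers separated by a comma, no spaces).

After 1 (G): row=3 col=0 char='o'
After 2 ($): row=3 col=8 char='n'
After 3 ($): row=3 col=8 char='n'
After 4 (k): row=2 col=8 char='n'
After 5 (b): row=2 col=5 char='m'
After 6 (b): row=2 col=0 char='c'

Answer: 2,0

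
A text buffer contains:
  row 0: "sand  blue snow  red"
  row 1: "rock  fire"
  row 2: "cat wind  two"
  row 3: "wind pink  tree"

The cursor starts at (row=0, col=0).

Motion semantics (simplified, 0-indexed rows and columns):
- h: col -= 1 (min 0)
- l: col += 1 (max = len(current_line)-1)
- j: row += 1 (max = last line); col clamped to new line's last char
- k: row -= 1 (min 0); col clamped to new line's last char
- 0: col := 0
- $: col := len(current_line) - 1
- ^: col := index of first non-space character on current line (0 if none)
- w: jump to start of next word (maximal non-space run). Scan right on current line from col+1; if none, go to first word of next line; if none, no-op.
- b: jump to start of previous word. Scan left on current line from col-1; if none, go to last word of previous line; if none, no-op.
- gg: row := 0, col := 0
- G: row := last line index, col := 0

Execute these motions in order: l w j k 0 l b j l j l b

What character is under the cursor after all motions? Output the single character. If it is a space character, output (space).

After 1 (l): row=0 col=1 char='a'
After 2 (w): row=0 col=6 char='b'
After 3 (j): row=1 col=6 char='f'
After 4 (k): row=0 col=6 char='b'
After 5 (0): row=0 col=0 char='s'
After 6 (l): row=0 col=1 char='a'
After 7 (b): row=0 col=0 char='s'
After 8 (j): row=1 col=0 char='r'
After 9 (l): row=1 col=1 char='o'
After 10 (j): row=2 col=1 char='a'
After 11 (l): row=2 col=2 char='t'
After 12 (b): row=2 col=0 char='c'

Answer: c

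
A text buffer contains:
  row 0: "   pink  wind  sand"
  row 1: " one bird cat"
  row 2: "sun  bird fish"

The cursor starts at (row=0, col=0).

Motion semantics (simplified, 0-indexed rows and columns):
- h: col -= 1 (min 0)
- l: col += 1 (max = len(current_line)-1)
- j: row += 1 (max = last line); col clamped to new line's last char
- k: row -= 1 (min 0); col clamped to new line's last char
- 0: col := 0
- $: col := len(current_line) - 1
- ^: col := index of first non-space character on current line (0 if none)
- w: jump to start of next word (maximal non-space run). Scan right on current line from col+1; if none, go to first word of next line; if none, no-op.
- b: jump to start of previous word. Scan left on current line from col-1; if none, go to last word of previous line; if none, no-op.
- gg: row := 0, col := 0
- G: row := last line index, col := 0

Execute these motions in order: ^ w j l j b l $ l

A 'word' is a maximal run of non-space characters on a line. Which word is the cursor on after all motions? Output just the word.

Answer: fish

Derivation:
After 1 (^): row=0 col=3 char='p'
After 2 (w): row=0 col=9 char='w'
After 3 (j): row=1 col=9 char='_'
After 4 (l): row=1 col=10 char='c'
After 5 (j): row=2 col=10 char='f'
After 6 (b): row=2 col=5 char='b'
After 7 (l): row=2 col=6 char='i'
After 8 ($): row=2 col=13 char='h'
After 9 (l): row=2 col=13 char='h'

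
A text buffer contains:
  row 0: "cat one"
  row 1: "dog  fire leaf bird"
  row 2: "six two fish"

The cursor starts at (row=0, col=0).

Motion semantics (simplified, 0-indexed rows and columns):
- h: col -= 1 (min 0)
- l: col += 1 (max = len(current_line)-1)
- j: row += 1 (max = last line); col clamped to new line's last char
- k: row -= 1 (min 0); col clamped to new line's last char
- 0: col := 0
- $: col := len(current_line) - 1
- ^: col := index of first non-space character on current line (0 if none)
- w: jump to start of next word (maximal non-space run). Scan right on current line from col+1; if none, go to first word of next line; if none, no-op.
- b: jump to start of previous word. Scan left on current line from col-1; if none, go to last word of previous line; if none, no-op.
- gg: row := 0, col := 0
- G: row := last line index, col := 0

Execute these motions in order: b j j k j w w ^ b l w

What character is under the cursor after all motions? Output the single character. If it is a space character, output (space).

After 1 (b): row=0 col=0 char='c'
After 2 (j): row=1 col=0 char='d'
After 3 (j): row=2 col=0 char='s'
After 4 (k): row=1 col=0 char='d'
After 5 (j): row=2 col=0 char='s'
After 6 (w): row=2 col=4 char='t'
After 7 (w): row=2 col=8 char='f'
After 8 (^): row=2 col=0 char='s'
After 9 (b): row=1 col=15 char='b'
After 10 (l): row=1 col=16 char='i'
After 11 (w): row=2 col=0 char='s'

Answer: s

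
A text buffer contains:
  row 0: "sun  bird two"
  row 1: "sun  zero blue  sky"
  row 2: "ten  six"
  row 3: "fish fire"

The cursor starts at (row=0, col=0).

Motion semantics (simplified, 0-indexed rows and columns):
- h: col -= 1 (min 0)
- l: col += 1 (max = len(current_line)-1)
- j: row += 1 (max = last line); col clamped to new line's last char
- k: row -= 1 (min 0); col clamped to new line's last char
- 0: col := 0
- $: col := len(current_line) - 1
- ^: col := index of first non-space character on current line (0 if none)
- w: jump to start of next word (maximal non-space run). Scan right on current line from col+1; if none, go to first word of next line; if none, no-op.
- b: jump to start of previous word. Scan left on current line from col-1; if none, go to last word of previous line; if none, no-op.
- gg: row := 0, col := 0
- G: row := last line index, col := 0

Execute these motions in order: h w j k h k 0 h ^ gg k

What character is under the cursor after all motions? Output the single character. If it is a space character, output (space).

Answer: s

Derivation:
After 1 (h): row=0 col=0 char='s'
After 2 (w): row=0 col=5 char='b'
After 3 (j): row=1 col=5 char='z'
After 4 (k): row=0 col=5 char='b'
After 5 (h): row=0 col=4 char='_'
After 6 (k): row=0 col=4 char='_'
After 7 (0): row=0 col=0 char='s'
After 8 (h): row=0 col=0 char='s'
After 9 (^): row=0 col=0 char='s'
After 10 (gg): row=0 col=0 char='s'
After 11 (k): row=0 col=0 char='s'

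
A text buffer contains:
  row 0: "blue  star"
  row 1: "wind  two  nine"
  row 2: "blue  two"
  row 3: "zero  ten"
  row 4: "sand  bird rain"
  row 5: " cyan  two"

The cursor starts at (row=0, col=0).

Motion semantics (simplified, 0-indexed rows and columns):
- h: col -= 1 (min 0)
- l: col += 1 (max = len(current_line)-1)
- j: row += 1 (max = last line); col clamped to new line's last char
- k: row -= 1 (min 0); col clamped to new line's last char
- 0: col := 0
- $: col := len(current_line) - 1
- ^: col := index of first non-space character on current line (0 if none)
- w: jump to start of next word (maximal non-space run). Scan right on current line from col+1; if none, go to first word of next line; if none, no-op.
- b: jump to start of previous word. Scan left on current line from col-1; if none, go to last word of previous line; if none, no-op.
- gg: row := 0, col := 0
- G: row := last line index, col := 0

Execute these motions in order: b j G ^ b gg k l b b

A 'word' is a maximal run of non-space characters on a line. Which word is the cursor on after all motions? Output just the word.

Answer: blue

Derivation:
After 1 (b): row=0 col=0 char='b'
After 2 (j): row=1 col=0 char='w'
After 3 (G): row=5 col=0 char='_'
After 4 (^): row=5 col=1 char='c'
After 5 (b): row=4 col=11 char='r'
After 6 (gg): row=0 col=0 char='b'
After 7 (k): row=0 col=0 char='b'
After 8 (l): row=0 col=1 char='l'
After 9 (b): row=0 col=0 char='b'
After 10 (b): row=0 col=0 char='b'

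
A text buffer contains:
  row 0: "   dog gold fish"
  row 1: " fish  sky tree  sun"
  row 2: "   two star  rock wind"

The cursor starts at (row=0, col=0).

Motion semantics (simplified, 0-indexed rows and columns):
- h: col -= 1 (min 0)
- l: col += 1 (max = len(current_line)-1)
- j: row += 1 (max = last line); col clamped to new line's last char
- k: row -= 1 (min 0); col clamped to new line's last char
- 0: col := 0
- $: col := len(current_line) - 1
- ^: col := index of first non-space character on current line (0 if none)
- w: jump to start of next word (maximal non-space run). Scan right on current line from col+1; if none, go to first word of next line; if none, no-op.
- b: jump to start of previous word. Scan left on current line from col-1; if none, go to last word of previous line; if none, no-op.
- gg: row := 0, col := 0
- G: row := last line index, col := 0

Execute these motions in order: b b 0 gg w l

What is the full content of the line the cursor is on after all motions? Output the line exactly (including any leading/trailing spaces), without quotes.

Answer:    dog gold fish

Derivation:
After 1 (b): row=0 col=0 char='_'
After 2 (b): row=0 col=0 char='_'
After 3 (0): row=0 col=0 char='_'
After 4 (gg): row=0 col=0 char='_'
After 5 (w): row=0 col=3 char='d'
After 6 (l): row=0 col=4 char='o'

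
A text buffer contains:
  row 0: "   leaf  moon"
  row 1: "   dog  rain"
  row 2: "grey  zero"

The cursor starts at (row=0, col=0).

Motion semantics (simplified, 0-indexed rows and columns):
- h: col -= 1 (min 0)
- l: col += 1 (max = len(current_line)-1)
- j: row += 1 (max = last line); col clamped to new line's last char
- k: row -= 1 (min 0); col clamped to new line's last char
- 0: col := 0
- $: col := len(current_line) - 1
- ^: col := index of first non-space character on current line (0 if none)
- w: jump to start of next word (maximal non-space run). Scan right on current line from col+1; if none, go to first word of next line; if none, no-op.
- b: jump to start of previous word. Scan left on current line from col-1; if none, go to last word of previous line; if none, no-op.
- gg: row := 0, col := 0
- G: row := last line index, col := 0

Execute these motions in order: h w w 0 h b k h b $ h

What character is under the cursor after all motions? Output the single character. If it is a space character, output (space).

Answer: o

Derivation:
After 1 (h): row=0 col=0 char='_'
After 2 (w): row=0 col=3 char='l'
After 3 (w): row=0 col=9 char='m'
After 4 (0): row=0 col=0 char='_'
After 5 (h): row=0 col=0 char='_'
After 6 (b): row=0 col=0 char='_'
After 7 (k): row=0 col=0 char='_'
After 8 (h): row=0 col=0 char='_'
After 9 (b): row=0 col=0 char='_'
After 10 ($): row=0 col=12 char='n'
After 11 (h): row=0 col=11 char='o'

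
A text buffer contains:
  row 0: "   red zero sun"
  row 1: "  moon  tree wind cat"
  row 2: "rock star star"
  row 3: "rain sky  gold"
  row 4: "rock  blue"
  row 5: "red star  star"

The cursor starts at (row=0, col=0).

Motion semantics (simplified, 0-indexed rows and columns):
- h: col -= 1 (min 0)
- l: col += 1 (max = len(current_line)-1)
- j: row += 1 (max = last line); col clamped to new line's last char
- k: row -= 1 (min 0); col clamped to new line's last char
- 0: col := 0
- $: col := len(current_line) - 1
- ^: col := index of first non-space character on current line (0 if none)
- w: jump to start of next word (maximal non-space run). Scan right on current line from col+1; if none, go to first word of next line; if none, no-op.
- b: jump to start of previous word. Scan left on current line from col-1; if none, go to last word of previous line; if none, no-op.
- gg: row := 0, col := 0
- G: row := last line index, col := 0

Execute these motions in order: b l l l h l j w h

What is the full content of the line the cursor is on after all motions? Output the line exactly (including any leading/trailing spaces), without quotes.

Answer:   moon  tree wind cat

Derivation:
After 1 (b): row=0 col=0 char='_'
After 2 (l): row=0 col=1 char='_'
After 3 (l): row=0 col=2 char='_'
After 4 (l): row=0 col=3 char='r'
After 5 (h): row=0 col=2 char='_'
After 6 (l): row=0 col=3 char='r'
After 7 (j): row=1 col=3 char='o'
After 8 (w): row=1 col=8 char='t'
After 9 (h): row=1 col=7 char='_'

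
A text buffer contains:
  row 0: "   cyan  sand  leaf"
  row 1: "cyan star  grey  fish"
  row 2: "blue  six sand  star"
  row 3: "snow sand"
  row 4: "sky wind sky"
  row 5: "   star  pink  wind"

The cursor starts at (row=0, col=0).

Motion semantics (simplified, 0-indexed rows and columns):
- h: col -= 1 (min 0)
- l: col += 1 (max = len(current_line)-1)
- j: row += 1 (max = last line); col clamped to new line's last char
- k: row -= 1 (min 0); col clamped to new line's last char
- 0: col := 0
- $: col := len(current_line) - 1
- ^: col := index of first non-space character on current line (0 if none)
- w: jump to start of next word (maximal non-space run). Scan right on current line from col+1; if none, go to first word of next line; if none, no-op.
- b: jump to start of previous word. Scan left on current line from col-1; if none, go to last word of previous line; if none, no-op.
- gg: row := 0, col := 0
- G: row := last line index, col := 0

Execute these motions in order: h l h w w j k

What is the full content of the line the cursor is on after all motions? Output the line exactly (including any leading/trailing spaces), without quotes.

After 1 (h): row=0 col=0 char='_'
After 2 (l): row=0 col=1 char='_'
After 3 (h): row=0 col=0 char='_'
After 4 (w): row=0 col=3 char='c'
After 5 (w): row=0 col=9 char='s'
After 6 (j): row=1 col=9 char='_'
After 7 (k): row=0 col=9 char='s'

Answer:    cyan  sand  leaf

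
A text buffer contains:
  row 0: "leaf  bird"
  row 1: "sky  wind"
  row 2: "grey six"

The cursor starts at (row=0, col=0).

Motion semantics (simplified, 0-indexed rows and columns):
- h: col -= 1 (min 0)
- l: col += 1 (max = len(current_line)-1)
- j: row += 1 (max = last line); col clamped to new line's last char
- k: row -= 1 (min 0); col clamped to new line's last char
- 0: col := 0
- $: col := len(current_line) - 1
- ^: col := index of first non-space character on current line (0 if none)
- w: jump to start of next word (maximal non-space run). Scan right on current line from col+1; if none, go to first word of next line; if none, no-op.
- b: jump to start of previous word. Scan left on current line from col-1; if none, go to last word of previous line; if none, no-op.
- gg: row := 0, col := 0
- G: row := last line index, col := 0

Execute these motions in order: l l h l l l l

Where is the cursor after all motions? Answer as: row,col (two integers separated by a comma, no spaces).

Answer: 0,5

Derivation:
After 1 (l): row=0 col=1 char='e'
After 2 (l): row=0 col=2 char='a'
After 3 (h): row=0 col=1 char='e'
After 4 (l): row=0 col=2 char='a'
After 5 (l): row=0 col=3 char='f'
After 6 (l): row=0 col=4 char='_'
After 7 (l): row=0 col=5 char='_'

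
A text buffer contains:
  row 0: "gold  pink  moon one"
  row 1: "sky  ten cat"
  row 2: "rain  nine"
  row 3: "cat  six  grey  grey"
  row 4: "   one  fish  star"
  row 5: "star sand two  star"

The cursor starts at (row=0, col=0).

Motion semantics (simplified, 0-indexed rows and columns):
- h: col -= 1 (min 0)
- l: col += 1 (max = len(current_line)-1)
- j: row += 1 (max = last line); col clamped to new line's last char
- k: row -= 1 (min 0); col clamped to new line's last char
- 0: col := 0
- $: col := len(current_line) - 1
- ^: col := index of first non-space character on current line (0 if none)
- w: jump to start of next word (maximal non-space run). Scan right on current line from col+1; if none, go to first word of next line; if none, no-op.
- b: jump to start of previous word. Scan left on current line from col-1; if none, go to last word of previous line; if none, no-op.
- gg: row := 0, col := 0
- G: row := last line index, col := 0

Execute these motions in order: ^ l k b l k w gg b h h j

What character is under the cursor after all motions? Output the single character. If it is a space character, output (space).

Answer: s

Derivation:
After 1 (^): row=0 col=0 char='g'
After 2 (l): row=0 col=1 char='o'
After 3 (k): row=0 col=1 char='o'
After 4 (b): row=0 col=0 char='g'
After 5 (l): row=0 col=1 char='o'
After 6 (k): row=0 col=1 char='o'
After 7 (w): row=0 col=6 char='p'
After 8 (gg): row=0 col=0 char='g'
After 9 (b): row=0 col=0 char='g'
After 10 (h): row=0 col=0 char='g'
After 11 (h): row=0 col=0 char='g'
After 12 (j): row=1 col=0 char='s'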